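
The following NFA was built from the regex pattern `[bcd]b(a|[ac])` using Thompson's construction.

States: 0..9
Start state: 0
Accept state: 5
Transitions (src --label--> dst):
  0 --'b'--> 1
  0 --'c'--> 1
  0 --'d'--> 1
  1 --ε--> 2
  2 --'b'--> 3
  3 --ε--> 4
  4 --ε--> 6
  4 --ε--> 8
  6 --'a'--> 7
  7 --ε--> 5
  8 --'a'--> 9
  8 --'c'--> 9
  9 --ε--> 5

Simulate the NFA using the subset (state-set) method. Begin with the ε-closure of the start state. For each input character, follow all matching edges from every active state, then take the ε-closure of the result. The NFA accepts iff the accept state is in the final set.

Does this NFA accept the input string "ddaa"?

S₀ = ε-closure({0}) = {0}
'd' @ 1: {1,2}
'd' @ 2: {}  — no active states
rest 'aa' ignored (set empty)
final: {}; accept 5 not in set

Answer: REJECT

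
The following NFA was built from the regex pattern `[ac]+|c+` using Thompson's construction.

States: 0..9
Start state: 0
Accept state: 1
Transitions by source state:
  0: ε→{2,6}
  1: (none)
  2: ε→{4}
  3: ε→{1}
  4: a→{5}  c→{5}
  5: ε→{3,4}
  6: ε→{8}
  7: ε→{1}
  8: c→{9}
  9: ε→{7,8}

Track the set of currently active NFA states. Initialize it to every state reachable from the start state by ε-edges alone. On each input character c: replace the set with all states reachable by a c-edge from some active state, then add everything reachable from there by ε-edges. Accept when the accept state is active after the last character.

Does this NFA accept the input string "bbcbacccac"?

Answer: REJECT

Steps:
start: ε-closure({0}) = {0,2,4,6,8}
'b' @ 1: {}  — state set empty
rest 'bcbacccac' ignored (set empty)
after full input: {}  (accept=1 not in)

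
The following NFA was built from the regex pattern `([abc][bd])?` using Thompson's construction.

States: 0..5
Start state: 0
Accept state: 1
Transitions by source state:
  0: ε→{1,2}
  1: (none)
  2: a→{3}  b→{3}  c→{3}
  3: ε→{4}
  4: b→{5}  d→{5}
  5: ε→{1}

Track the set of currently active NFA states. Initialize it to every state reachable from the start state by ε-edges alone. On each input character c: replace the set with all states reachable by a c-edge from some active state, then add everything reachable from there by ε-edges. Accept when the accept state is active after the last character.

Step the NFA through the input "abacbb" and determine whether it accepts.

S₀ = ε-closure({0}) = {0,1,2}
'a' @ 1: {3,4}
'b' @ 2: {1,5}  [accepting]
'a' @ 3: {}  — state set empty
rest 'cbb' ignored (set empty)
end set {} — state 1 not in

Answer: REJECT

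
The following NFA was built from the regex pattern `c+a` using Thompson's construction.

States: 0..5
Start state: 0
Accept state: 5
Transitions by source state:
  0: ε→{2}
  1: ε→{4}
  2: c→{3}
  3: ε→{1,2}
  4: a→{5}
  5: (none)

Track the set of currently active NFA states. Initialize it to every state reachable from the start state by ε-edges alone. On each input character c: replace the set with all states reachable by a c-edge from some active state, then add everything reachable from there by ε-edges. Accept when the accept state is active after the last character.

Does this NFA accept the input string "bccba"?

initial (ε-close {0}): {0,2}
'b' @ 1: {}  — state set empty
rest 'ccba' ignored (set empty)
final: {}; accept 5 not in set

Answer: REJECT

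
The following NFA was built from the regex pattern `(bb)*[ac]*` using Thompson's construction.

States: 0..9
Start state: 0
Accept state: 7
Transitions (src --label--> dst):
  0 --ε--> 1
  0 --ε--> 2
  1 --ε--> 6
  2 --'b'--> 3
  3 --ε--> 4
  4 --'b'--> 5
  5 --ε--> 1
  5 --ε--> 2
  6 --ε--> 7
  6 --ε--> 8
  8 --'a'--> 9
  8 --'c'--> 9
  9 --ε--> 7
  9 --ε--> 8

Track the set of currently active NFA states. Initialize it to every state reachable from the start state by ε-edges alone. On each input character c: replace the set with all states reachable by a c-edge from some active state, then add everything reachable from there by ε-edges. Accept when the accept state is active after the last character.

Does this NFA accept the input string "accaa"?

Answer: ACCEPT

Derivation:
start: ε-closure({0}) = {0,1,2,6,7,8}
'a' @ 1: {7,8,9}  [accepting]
'c' @ 2: {7,8,9}  [accepting]
'c' @ 3: {7,8,9}  [accepting]
'a' @ 4: {7,8,9}  [accepting]
'a' @ 5: {7,8,9}  [accepting]
after full input: {7,8,9}  (accept=7 in)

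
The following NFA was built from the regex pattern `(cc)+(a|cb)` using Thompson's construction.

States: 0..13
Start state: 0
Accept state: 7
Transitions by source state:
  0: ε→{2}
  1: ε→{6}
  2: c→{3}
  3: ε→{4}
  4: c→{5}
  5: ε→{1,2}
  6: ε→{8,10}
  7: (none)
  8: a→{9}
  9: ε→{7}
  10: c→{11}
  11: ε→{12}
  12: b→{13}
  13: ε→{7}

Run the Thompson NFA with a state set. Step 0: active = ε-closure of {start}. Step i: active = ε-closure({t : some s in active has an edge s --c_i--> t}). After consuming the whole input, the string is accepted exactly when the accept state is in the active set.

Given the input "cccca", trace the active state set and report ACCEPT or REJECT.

Answer: ACCEPT

Steps:
start: ε-closure({0}) = {0,2}
'c' @ 1: {3,4}
'c' @ 2: {1,2,5,6,8,10}
'c' @ 3: {3,4,11,12}
'c' @ 4: {1,2,5,6,8,10}
'a' @ 5: {7,9}  ✓accept
end set {7,9} — state 7 in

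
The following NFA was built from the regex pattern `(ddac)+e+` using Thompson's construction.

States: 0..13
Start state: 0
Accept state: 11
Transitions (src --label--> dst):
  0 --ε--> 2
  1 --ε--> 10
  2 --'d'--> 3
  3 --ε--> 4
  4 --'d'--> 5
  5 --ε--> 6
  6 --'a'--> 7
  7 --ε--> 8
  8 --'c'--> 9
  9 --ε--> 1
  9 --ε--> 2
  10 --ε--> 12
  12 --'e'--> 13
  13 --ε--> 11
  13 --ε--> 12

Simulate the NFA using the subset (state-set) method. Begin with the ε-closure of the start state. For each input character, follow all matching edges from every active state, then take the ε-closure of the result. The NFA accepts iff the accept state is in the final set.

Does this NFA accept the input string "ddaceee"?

Answer: ACCEPT

Trace:
start: ε-closure({0}) = {0,2}
'd' @ 1: {3,4}
'd' @ 2: {5,6}
'a' @ 3: {7,8}
'c' @ 4: {1,2,9,10,12}
'e' @ 5: {11,12,13}  (accept∈set)
'e' @ 6: {11,12,13}  (accept∈set)
'e' @ 7: {11,12,13}  (accept∈set)
end set {11,12,13} — state 11 in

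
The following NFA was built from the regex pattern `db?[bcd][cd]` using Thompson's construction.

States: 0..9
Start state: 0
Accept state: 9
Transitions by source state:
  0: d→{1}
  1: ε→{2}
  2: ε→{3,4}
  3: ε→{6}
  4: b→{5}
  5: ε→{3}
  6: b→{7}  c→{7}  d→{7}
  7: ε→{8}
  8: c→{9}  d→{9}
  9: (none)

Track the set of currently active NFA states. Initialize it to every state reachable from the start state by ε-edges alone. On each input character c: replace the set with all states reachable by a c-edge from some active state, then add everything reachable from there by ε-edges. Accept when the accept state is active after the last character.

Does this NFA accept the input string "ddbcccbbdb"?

S₀ = ε-closure({0}) = {0}
'd' @ 1: {1,2,3,4,6}
'd' @ 2: {7,8}
'b' @ 3: {}  — state set empty
rest 'cccbbdb' ignored (set empty)
final: {}; accept 9 not in set

Answer: REJECT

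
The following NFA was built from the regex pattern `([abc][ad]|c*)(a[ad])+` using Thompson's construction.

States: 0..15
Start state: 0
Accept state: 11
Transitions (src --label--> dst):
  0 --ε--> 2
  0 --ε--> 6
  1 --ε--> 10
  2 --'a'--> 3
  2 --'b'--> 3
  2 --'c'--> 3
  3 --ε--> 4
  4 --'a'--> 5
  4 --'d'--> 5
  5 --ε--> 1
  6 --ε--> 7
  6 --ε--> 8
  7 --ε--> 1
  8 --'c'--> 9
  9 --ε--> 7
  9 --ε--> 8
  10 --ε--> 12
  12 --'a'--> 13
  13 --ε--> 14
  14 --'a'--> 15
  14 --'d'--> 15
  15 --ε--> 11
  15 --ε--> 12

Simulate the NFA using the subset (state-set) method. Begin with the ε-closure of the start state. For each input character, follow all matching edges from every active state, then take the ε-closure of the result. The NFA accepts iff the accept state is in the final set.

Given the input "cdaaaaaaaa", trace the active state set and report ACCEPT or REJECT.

Answer: ACCEPT

Steps:
initial (ε-close {0}): {0,1,2,6,7,8,10,12}
'c' @ 1: {1,3,4,7,8,9,10,12}
'd' @ 2: {1,5,10,12}
'a' @ 3: {13,14}
'a' @ 4: {11,12,15}  (accept∈set)
'a' @ 5: {13,14}
'a' @ 6: {11,12,15}  (accept∈set)
'a' @ 7: {13,14}
'a' @ 8: {11,12,15}  (accept∈set)
'a' @ 9: {13,14}
'a' @ 10: {11,12,15}  (accept∈set)
after full input: {11,12,15}  (accept=11 in)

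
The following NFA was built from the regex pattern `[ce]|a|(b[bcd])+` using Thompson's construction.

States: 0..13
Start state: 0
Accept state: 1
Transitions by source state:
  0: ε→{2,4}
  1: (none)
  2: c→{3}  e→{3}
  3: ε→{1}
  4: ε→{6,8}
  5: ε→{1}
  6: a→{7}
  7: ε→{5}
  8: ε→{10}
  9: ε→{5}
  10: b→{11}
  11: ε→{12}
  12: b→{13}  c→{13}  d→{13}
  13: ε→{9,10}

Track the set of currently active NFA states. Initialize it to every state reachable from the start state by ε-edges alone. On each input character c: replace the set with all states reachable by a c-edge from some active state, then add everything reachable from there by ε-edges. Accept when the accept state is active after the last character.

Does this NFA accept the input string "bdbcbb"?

Answer: ACCEPT

Trace:
initial (ε-close {0}): {0,2,4,6,8,10}
'b' @ 1: {11,12}
'd' @ 2: {1,5,9,10,13}  (accept∈set)
'b' @ 3: {11,12}
'c' @ 4: {1,5,9,10,13}  (accept∈set)
'b' @ 5: {11,12}
'b' @ 6: {1,5,9,10,13}  (accept∈set)
final: {1,5,9,10,13}; accept 1 in set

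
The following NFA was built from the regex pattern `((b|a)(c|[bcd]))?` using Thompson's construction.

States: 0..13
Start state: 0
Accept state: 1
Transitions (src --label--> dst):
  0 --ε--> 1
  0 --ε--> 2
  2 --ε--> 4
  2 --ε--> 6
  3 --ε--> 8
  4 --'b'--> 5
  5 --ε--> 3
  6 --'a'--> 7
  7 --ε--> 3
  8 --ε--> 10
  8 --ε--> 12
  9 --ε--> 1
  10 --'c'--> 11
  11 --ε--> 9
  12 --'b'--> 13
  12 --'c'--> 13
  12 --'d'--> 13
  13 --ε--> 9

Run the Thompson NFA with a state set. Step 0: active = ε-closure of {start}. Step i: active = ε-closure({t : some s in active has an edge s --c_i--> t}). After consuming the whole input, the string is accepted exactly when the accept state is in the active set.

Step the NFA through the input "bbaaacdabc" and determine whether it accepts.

Answer: REJECT

Trace:
start: ε-closure({0}) = {0,1,2,4,6}
'b' @ 1: {3,5,8,10,12}
'b' @ 2: {1,9,13}  [accepting]
'a' @ 3: {}  — state set empty
rest 'aacdabc' ignored (set empty)
final: {}; accept 1 not in set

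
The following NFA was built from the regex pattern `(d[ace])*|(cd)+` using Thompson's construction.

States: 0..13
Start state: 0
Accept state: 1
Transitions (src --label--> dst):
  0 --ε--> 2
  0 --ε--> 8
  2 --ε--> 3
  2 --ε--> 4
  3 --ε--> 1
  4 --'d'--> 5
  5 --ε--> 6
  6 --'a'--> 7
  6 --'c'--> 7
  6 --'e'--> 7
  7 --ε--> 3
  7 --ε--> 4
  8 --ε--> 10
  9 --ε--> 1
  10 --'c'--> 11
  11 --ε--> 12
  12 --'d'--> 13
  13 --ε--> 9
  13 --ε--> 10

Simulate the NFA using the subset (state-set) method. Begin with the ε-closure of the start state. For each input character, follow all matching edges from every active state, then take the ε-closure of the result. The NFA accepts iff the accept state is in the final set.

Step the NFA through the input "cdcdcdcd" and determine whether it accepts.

Answer: ACCEPT

Derivation:
S₀ = ε-closure({0}) = {0,1,2,3,4,8,10}
'c' @ 1: {11,12}
'd' @ 2: {1,9,10,13}  [accepting]
'c' @ 3: {11,12}
'd' @ 4: {1,9,10,13}  [accepting]
'c' @ 5: {11,12}
'd' @ 6: {1,9,10,13}  [accepting]
'c' @ 7: {11,12}
'd' @ 8: {1,9,10,13}  [accepting]
end set {1,9,10,13} — state 1 in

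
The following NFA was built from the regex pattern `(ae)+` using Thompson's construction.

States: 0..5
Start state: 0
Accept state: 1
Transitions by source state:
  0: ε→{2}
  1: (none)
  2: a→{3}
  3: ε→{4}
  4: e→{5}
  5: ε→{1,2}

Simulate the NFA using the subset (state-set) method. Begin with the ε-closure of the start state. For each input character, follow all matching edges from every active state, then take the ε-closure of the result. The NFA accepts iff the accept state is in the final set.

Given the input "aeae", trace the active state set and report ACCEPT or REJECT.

start: ε-closure({0}) = {0,2}
'a' @ 1: {3,4}
'e' @ 2: {1,2,5}  ✓accept
'a' @ 3: {3,4}
'e' @ 4: {1,2,5}  ✓accept
after full input: {1,2,5}  (accept=1 in)

Answer: ACCEPT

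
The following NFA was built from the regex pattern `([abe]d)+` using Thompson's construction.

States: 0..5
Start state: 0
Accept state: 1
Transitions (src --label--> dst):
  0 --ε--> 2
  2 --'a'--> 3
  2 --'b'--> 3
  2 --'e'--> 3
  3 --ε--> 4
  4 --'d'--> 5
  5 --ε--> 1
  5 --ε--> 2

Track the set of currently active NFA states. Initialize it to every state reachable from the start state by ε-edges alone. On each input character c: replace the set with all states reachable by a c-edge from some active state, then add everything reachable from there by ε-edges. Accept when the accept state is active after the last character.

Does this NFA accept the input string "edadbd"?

initial (ε-close {0}): {0,2}
'e' @ 1: {3,4}
'd' @ 2: {1,2,5}  (accept∈set)
'a' @ 3: {3,4}
'd' @ 4: {1,2,5}  (accept∈set)
'b' @ 5: {3,4}
'd' @ 6: {1,2,5}  (accept∈set)
end set {1,2,5} — state 1 in

Answer: ACCEPT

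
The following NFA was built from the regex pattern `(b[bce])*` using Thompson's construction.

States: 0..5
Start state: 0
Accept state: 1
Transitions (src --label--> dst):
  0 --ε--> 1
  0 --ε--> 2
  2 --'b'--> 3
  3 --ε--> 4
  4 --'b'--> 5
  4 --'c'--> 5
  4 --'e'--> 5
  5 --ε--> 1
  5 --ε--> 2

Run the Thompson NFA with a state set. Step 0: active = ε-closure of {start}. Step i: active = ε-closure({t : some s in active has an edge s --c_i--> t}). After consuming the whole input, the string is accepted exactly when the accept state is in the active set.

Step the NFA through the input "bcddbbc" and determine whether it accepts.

S₀ = ε-closure({0}) = {0,1,2}
'b' @ 1: {3,4}
'c' @ 2: {1,2,5}  ✓accept
'd' @ 3: {}  — dead — no transitions
rest 'dbbc' ignored (set empty)
final: {}; accept 1 not in set

Answer: REJECT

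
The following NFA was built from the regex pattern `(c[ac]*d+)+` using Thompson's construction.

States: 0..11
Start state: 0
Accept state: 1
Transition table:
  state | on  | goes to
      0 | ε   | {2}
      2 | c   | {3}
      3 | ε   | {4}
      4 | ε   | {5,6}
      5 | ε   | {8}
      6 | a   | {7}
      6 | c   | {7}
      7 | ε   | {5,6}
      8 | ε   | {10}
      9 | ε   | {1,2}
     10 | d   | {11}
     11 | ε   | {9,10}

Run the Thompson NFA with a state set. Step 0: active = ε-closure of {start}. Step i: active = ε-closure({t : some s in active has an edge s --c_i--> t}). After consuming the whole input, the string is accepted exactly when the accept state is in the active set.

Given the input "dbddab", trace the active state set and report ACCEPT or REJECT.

S₀ = ε-closure({0}) = {0,2}
'd' @ 1: {}  — state set empty
rest 'bddab' ignored (set empty)
after full input: {}  (accept=1 not in)

Answer: REJECT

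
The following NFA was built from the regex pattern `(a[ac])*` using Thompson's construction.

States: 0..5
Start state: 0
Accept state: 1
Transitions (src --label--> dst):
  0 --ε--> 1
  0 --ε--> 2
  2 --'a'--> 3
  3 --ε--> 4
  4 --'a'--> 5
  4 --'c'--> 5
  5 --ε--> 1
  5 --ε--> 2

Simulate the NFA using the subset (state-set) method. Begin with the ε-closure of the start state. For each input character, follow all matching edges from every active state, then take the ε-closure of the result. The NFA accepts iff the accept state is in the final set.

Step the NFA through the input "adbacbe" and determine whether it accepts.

Answer: REJECT

Trace:
initial (ε-close {0}): {0,1,2}
'a' @ 1: {3,4}
'd' @ 2: {}  — dead — no transitions
rest 'bacbe' ignored (set empty)
after full input: {}  (accept=1 not in)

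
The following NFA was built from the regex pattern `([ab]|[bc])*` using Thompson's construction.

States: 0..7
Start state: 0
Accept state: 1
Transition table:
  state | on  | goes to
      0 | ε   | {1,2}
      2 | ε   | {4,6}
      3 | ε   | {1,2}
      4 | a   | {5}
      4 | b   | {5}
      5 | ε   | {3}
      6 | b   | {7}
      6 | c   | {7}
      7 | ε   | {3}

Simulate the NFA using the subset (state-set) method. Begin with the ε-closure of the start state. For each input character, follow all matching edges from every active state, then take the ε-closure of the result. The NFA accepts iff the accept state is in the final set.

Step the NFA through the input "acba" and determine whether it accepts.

start: ε-closure({0}) = {0,1,2,4,6}
'a' @ 1: {1,2,3,4,5,6}  ✓accept
'c' @ 2: {1,2,3,4,6,7}  ✓accept
'b' @ 3: {1,2,3,4,5,6,7}  ✓accept
'a' @ 4: {1,2,3,4,5,6}  ✓accept
after full input: {1,2,3,4,5,6}  (accept=1 in)

Answer: ACCEPT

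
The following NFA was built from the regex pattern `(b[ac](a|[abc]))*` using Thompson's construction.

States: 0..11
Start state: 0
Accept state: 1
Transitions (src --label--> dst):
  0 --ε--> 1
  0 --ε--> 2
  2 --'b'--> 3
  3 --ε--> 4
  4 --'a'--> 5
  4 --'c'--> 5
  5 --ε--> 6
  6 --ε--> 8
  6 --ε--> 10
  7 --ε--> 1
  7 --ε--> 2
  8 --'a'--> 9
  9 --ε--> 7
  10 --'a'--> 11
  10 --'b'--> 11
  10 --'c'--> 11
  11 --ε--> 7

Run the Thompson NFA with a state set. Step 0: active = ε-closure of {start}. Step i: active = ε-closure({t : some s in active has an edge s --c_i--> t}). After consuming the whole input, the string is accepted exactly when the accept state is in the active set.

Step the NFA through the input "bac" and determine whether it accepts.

S₀ = ε-closure({0}) = {0,1,2}
'b' @ 1: {3,4}
'a' @ 2: {5,6,8,10}
'c' @ 3: {1,2,7,11}  [accepting]
final: {1,2,7,11}; accept 1 in set

Answer: ACCEPT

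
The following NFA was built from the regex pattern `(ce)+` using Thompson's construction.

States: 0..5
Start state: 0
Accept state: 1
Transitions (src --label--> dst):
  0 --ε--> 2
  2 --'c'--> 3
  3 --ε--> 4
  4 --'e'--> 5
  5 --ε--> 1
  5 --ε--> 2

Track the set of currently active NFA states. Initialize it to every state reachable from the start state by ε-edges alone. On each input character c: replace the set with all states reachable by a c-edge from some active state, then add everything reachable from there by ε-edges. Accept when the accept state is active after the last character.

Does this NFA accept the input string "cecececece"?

initial (ε-close {0}): {0,2}
'c' @ 1: {3,4}
'e' @ 2: {1,2,5}  (accept∈set)
'c' @ 3: {3,4}
'e' @ 4: {1,2,5}  (accept∈set)
'c' @ 5: {3,4}
'e' @ 6: {1,2,5}  (accept∈set)
'c' @ 7: {3,4}
'e' @ 8: {1,2,5}  (accept∈set)
'c' @ 9: {3,4}
'e' @ 10: {1,2,5}  (accept∈set)
after full input: {1,2,5}  (accept=1 in)

Answer: ACCEPT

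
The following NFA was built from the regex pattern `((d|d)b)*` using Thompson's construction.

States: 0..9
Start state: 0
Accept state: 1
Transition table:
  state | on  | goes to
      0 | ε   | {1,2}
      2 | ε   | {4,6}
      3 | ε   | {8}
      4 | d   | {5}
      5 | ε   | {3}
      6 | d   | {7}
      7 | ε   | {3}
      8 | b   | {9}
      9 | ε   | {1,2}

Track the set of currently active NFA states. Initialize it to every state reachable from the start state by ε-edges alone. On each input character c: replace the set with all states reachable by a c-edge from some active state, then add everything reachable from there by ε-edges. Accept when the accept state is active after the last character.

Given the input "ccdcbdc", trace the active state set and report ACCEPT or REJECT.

start: ε-closure({0}) = {0,1,2,4,6}
'c' @ 1: {}  — dead — no transitions
rest 'cdcbdc' ignored (set empty)
after full input: {}  (accept=1 not in)

Answer: REJECT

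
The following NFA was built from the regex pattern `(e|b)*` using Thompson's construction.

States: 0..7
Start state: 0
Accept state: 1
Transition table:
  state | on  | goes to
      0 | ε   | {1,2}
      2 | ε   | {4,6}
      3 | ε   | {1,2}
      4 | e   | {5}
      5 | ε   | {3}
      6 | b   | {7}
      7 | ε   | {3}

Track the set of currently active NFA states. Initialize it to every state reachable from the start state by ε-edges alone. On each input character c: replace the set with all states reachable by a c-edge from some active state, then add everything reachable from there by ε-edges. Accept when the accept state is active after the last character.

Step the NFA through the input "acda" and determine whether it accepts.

Answer: REJECT

Trace:
S₀ = ε-closure({0}) = {0,1,2,4,6}
'a' @ 1: {}  — no active states
rest 'cda' ignored (set empty)
after full input: {}  (accept=1 not in)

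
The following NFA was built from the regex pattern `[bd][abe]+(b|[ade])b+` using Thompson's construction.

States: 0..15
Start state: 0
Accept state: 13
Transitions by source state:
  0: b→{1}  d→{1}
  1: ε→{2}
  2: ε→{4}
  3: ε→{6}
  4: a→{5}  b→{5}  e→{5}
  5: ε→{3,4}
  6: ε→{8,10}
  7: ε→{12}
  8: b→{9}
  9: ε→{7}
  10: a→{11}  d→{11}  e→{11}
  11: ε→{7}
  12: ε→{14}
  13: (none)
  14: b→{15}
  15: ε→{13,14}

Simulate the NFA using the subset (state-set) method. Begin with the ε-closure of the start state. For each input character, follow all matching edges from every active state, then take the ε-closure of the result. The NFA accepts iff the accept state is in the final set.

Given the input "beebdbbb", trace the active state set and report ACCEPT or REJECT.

start: ε-closure({0}) = {0}
'b' @ 1: {1,2,4}
'e' @ 2: {3,4,5,6,8,10}
'e' @ 3: {3,4,5,6,7,8,10,11,12,14}
'b' @ 4: {3,4,5,6,7,8,9,10,12,13,14,15}  [accepting]
'd' @ 5: {7,11,12,14}
'b' @ 6: {13,14,15}  [accepting]
'b' @ 7: {13,14,15}  [accepting]
'b' @ 8: {13,14,15}  [accepting]
final: {13,14,15}; accept 13 in set

Answer: ACCEPT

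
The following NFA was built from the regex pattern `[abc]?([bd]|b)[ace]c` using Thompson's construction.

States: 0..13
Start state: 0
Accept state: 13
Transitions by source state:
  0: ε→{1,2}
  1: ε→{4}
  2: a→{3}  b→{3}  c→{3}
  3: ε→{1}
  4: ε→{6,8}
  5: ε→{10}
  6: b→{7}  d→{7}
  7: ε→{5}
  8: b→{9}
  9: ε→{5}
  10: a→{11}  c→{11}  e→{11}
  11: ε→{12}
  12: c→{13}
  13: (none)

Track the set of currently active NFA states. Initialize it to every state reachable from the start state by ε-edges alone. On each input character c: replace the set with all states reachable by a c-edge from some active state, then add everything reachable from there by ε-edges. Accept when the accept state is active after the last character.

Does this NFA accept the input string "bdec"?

Answer: ACCEPT

Derivation:
initial (ε-close {0}): {0,1,2,4,6,8}
'b' @ 1: {1,3,4,5,6,7,8,9,10}
'd' @ 2: {5,7,10}
'e' @ 3: {11,12}
'c' @ 4: {13}  (accept∈set)
after full input: {13}  (accept=13 in)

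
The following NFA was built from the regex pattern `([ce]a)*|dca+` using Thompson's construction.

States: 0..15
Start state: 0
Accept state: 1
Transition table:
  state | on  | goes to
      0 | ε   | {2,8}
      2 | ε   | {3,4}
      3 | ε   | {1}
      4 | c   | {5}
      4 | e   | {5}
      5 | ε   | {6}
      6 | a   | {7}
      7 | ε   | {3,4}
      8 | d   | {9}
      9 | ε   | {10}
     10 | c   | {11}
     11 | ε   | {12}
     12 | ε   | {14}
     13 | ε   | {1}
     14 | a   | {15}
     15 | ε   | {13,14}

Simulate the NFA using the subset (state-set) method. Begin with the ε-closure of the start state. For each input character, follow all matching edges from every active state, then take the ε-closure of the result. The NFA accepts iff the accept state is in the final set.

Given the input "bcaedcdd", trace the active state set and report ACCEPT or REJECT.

Answer: REJECT

Steps:
S₀ = ε-closure({0}) = {0,1,2,3,4,8}
'b' @ 1: {}  — dead — no transitions
rest 'caedcdd' ignored (set empty)
final: {}; accept 1 not in set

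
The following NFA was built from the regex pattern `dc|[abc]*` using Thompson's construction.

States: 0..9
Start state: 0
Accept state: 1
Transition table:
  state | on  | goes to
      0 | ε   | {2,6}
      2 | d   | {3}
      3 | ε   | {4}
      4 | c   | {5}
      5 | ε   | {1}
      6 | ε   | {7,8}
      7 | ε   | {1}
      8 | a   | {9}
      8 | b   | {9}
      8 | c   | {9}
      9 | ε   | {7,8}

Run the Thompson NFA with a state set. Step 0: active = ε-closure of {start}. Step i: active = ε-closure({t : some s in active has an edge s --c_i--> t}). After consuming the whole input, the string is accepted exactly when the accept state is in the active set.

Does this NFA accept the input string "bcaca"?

S₀ = ε-closure({0}) = {0,1,2,6,7,8}
'b' @ 1: {1,7,8,9}  ✓accept
'c' @ 2: {1,7,8,9}  ✓accept
'a' @ 3: {1,7,8,9}  ✓accept
'c' @ 4: {1,7,8,9}  ✓accept
'a' @ 5: {1,7,8,9}  ✓accept
after full input: {1,7,8,9}  (accept=1 in)

Answer: ACCEPT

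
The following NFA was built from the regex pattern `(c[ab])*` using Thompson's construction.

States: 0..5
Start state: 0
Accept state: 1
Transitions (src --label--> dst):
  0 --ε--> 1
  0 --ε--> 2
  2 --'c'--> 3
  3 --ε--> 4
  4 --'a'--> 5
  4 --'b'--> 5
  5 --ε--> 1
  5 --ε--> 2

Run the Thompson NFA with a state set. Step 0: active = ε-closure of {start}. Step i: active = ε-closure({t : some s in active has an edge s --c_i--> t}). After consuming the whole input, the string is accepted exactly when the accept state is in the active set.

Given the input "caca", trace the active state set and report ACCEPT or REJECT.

Answer: ACCEPT

Trace:
start: ε-closure({0}) = {0,1,2}
'c' @ 1: {3,4}
'a' @ 2: {1,2,5}  ✓accept
'c' @ 3: {3,4}
'a' @ 4: {1,2,5}  ✓accept
end set {1,2,5} — state 1 in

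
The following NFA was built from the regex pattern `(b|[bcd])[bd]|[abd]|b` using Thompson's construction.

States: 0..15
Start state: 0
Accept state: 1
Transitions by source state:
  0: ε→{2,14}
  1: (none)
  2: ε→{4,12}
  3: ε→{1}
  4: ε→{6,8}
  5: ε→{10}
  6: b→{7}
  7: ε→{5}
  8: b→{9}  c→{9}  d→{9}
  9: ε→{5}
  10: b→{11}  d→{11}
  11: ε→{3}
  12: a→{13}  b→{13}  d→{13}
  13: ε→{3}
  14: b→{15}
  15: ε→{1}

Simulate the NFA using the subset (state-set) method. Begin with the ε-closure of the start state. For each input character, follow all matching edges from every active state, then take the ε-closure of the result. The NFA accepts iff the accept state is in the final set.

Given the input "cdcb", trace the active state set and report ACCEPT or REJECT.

Answer: REJECT

Trace:
initial (ε-close {0}): {0,2,4,6,8,12,14}
'c' @ 1: {5,9,10}
'd' @ 2: {1,3,11}  ✓accept
'c' @ 3: {}  — no active states
rest 'b' ignored (set empty)
end set {} — state 1 not in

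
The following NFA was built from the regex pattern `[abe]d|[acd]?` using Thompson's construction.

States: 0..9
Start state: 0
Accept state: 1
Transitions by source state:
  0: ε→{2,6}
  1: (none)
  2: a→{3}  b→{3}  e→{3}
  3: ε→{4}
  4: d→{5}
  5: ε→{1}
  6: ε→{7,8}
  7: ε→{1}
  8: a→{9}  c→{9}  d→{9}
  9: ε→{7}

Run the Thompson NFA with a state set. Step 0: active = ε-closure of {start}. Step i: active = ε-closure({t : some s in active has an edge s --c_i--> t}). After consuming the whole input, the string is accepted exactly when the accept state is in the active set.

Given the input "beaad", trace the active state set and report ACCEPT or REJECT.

Answer: REJECT

Trace:
initial (ε-close {0}): {0,1,2,6,7,8}
'b' @ 1: {3,4}
'e' @ 2: {}  — dead — no transitions
rest 'aad' ignored (set empty)
final: {}; accept 1 not in set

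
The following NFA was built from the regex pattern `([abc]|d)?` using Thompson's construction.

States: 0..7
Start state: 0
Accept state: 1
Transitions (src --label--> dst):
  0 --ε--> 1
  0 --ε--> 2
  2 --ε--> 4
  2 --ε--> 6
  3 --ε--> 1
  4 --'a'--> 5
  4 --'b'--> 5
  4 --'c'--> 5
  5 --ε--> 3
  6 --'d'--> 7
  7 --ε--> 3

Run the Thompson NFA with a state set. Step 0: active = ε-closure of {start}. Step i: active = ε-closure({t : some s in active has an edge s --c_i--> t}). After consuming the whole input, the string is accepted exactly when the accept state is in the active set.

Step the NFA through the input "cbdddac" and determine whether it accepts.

Answer: REJECT

Derivation:
initial (ε-close {0}): {0,1,2,4,6}
'c' @ 1: {1,3,5}  ✓accept
'b' @ 2: {}  — state set empty
rest 'dddac' ignored (set empty)
end set {} — state 1 not in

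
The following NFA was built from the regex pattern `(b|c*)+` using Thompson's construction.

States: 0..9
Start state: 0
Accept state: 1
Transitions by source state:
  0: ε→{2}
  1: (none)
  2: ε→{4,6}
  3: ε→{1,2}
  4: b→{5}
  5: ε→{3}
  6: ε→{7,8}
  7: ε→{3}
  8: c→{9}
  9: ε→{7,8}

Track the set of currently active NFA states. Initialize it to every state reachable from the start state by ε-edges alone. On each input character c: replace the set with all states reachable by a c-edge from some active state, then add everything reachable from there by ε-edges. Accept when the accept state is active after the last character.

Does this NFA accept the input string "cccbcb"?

start: ε-closure({0}) = {0,1,2,3,4,6,7,8}
'c' @ 1: {1,2,3,4,6,7,8,9}  (accept∈set)
'c' @ 2: {1,2,3,4,6,7,8,9}  (accept∈set)
'c' @ 3: {1,2,3,4,6,7,8,9}  (accept∈set)
'b' @ 4: {1,2,3,4,5,6,7,8}  (accept∈set)
'c' @ 5: {1,2,3,4,6,7,8,9}  (accept∈set)
'b' @ 6: {1,2,3,4,5,6,7,8}  (accept∈set)
after full input: {1,2,3,4,5,6,7,8}  (accept=1 in)

Answer: ACCEPT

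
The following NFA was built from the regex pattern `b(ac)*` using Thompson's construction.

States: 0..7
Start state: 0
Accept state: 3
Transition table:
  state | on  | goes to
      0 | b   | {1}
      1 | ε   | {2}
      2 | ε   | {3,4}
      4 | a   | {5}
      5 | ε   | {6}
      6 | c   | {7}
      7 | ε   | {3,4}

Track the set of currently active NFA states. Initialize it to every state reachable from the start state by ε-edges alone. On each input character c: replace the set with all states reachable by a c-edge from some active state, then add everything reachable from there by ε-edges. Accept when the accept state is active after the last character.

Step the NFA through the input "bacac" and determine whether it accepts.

S₀ = ε-closure({0}) = {0}
'b' @ 1: {1,2,3,4}  ✓accept
'a' @ 2: {5,6}
'c' @ 3: {3,4,7}  ✓accept
'a' @ 4: {5,6}
'c' @ 5: {3,4,7}  ✓accept
after full input: {3,4,7}  (accept=3 in)

Answer: ACCEPT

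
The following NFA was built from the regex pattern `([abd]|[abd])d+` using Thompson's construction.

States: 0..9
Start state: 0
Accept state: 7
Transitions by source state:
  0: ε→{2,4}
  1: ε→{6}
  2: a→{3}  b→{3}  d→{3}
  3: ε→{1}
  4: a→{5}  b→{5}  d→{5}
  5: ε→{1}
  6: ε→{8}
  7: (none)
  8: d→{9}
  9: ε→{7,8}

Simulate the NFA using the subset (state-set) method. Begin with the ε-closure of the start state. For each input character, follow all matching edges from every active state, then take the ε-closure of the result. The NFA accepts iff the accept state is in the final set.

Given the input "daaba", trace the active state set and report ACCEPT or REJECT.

Answer: REJECT

Trace:
initial (ε-close {0}): {0,2,4}
'd' @ 1: {1,3,5,6,8}
'a' @ 2: {}  — state set empty
rest 'aba' ignored (set empty)
final: {}; accept 7 not in set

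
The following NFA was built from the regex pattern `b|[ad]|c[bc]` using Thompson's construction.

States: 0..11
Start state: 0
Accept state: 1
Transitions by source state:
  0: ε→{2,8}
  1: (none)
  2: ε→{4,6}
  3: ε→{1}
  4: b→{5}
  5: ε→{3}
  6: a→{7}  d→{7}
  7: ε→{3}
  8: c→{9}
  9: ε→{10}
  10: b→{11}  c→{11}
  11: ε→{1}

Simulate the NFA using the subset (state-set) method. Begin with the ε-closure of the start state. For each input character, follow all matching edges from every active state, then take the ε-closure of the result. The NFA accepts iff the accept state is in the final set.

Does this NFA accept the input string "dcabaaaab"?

Answer: REJECT

Derivation:
initial (ε-close {0}): {0,2,4,6,8}
'd' @ 1: {1,3,7}  ✓accept
'c' @ 2: {}  — dead — no transitions
rest 'abaaaab' ignored (set empty)
end set {} — state 1 not in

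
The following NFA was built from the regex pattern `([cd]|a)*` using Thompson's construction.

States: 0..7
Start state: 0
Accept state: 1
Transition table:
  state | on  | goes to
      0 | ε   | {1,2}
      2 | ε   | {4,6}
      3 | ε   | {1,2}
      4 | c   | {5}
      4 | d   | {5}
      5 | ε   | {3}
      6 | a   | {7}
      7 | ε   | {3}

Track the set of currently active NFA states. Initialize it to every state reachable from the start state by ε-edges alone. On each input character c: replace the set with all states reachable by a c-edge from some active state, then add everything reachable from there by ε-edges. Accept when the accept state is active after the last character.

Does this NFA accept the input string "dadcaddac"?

initial (ε-close {0}): {0,1,2,4,6}
'd' @ 1: {1,2,3,4,5,6}  ✓accept
'a' @ 2: {1,2,3,4,6,7}  ✓accept
'd' @ 3: {1,2,3,4,5,6}  ✓accept
'c' @ 4: {1,2,3,4,5,6}  ✓accept
'a' @ 5: {1,2,3,4,6,7}  ✓accept
'd' @ 6: {1,2,3,4,5,6}  ✓accept
'd' @ 7: {1,2,3,4,5,6}  ✓accept
'a' @ 8: {1,2,3,4,6,7}  ✓accept
'c' @ 9: {1,2,3,4,5,6}  ✓accept
final: {1,2,3,4,5,6}; accept 1 in set

Answer: ACCEPT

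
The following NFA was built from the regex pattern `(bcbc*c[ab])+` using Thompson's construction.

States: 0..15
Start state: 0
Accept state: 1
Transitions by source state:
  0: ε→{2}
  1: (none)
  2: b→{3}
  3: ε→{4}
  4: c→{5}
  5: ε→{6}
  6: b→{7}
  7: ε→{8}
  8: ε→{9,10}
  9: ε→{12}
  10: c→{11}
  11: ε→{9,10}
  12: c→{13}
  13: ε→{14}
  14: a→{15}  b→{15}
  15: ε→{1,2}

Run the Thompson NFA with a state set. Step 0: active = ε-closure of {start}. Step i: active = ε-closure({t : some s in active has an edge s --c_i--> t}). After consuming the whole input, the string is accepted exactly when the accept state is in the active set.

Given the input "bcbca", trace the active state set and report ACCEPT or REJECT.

S₀ = ε-closure({0}) = {0,2}
'b' @ 1: {3,4}
'c' @ 2: {5,6}
'b' @ 3: {7,8,9,10,12}
'c' @ 4: {9,10,11,12,13,14}
'a' @ 5: {1,2,15}  ✓accept
end set {1,2,15} — state 1 in

Answer: ACCEPT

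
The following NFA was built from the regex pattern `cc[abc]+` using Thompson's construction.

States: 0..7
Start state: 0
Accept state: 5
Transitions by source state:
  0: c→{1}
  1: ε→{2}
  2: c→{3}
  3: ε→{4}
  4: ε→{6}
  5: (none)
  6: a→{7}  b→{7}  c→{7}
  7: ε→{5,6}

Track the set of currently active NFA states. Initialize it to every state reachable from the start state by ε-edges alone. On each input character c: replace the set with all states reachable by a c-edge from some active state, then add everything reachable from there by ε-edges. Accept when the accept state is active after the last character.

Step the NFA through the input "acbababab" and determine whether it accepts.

start: ε-closure({0}) = {0}
'a' @ 1: {}  — no active states
rest 'cbababab' ignored (set empty)
end set {} — state 5 not in

Answer: REJECT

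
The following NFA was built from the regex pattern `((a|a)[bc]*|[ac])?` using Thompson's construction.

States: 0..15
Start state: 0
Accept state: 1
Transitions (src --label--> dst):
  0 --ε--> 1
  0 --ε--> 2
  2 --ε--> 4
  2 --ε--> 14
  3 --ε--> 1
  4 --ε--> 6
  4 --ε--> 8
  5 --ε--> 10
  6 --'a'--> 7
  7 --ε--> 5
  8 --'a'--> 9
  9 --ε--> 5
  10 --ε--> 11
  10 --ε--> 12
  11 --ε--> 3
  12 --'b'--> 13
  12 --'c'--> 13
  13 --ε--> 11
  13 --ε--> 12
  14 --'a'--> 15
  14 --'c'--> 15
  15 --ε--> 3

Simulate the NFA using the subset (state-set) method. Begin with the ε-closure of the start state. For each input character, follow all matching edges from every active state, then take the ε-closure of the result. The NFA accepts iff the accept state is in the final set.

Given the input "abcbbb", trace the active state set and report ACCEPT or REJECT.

Answer: ACCEPT

Derivation:
S₀ = ε-closure({0}) = {0,1,2,4,6,8,14}
'a' @ 1: {1,3,5,7,9,10,11,12,15}  (accept∈set)
'b' @ 2: {1,3,11,12,13}  (accept∈set)
'c' @ 3: {1,3,11,12,13}  (accept∈set)
'b' @ 4: {1,3,11,12,13}  (accept∈set)
'b' @ 5: {1,3,11,12,13}  (accept∈set)
'b' @ 6: {1,3,11,12,13}  (accept∈set)
after full input: {1,3,11,12,13}  (accept=1 in)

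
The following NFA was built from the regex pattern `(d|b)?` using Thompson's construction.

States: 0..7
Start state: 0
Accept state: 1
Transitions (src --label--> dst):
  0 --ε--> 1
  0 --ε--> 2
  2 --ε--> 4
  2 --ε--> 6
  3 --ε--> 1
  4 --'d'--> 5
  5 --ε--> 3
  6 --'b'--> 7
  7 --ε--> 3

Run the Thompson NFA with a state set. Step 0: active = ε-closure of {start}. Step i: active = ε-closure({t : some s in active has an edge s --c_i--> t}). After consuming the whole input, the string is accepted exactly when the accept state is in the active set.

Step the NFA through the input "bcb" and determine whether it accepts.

start: ε-closure({0}) = {0,1,2,4,6}
'b' @ 1: {1,3,7}  (accept∈set)
'c' @ 2: {}  — state set empty
rest 'b' ignored (set empty)
final: {}; accept 1 not in set

Answer: REJECT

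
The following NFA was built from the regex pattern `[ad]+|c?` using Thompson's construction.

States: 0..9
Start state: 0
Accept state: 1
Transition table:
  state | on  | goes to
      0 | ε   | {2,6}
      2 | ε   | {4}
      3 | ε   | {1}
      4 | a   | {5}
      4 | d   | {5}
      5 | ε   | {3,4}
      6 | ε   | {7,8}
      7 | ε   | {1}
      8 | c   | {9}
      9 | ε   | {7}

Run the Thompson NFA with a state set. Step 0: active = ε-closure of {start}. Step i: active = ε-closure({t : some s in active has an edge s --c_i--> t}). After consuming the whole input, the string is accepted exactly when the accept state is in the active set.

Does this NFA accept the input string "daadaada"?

Answer: ACCEPT

Trace:
start: ε-closure({0}) = {0,1,2,4,6,7,8}
'd' @ 1: {1,3,4,5}  [accepting]
'a' @ 2: {1,3,4,5}  [accepting]
'a' @ 3: {1,3,4,5}  [accepting]
'd' @ 4: {1,3,4,5}  [accepting]
'a' @ 5: {1,3,4,5}  [accepting]
'a' @ 6: {1,3,4,5}  [accepting]
'd' @ 7: {1,3,4,5}  [accepting]
'a' @ 8: {1,3,4,5}  [accepting]
final: {1,3,4,5}; accept 1 in set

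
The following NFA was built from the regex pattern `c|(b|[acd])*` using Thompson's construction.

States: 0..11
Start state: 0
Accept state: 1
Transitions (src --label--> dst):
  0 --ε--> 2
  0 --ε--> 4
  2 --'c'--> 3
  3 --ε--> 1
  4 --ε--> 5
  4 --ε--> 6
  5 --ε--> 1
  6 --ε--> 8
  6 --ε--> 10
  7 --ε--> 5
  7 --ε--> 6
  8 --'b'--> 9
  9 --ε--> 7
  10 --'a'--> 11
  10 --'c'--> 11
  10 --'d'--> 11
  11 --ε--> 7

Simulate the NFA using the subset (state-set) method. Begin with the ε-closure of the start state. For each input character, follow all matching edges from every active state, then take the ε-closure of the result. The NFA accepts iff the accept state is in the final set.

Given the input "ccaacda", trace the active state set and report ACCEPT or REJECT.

Answer: ACCEPT

Trace:
initial (ε-close {0}): {0,1,2,4,5,6,8,10}
'c' @ 1: {1,3,5,6,7,8,10,11}  (accept∈set)
'c' @ 2: {1,5,6,7,8,10,11}  (accept∈set)
'a' @ 3: {1,5,6,7,8,10,11}  (accept∈set)
'a' @ 4: {1,5,6,7,8,10,11}  (accept∈set)
'c' @ 5: {1,5,6,7,8,10,11}  (accept∈set)
'd' @ 6: {1,5,6,7,8,10,11}  (accept∈set)
'a' @ 7: {1,5,6,7,8,10,11}  (accept∈set)
after full input: {1,5,6,7,8,10,11}  (accept=1 in)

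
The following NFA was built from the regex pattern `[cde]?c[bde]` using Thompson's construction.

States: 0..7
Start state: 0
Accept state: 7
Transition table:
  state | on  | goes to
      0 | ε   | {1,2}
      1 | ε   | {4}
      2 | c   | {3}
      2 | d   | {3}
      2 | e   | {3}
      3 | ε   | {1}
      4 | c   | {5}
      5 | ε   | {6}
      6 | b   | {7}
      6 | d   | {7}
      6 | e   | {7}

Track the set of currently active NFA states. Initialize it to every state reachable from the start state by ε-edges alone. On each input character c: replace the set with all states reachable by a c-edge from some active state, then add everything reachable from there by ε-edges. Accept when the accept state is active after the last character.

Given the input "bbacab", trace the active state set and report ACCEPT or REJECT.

Answer: REJECT

Steps:
initial (ε-close {0}): {0,1,2,4}
'b' @ 1: {}  — dead — no transitions
rest 'bacab' ignored (set empty)
end set {} — state 7 not in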